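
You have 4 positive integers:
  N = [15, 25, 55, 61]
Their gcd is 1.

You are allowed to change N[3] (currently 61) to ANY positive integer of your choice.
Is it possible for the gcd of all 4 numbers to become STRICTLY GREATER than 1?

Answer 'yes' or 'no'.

Current gcd = 1
gcd of all OTHER numbers (without N[3]=61): gcd([15, 25, 55]) = 5
The new gcd after any change is gcd(5, new_value).
This can be at most 5.
Since 5 > old gcd 1, the gcd CAN increase (e.g., set N[3] = 5).

Answer: yes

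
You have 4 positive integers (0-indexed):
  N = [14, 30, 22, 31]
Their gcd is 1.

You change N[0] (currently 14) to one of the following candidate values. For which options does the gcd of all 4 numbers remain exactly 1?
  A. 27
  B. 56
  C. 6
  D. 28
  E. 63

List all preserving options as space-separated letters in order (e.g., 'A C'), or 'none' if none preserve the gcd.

Answer: A B C D E

Derivation:
Old gcd = 1; gcd of others (without N[0]) = 1
New gcd for candidate v: gcd(1, v). Preserves old gcd iff gcd(1, v) = 1.
  Option A: v=27, gcd(1,27)=1 -> preserves
  Option B: v=56, gcd(1,56)=1 -> preserves
  Option C: v=6, gcd(1,6)=1 -> preserves
  Option D: v=28, gcd(1,28)=1 -> preserves
  Option E: v=63, gcd(1,63)=1 -> preserves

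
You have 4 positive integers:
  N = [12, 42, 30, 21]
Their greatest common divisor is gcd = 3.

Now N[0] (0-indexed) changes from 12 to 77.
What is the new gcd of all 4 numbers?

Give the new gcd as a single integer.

Numbers: [12, 42, 30, 21], gcd = 3
Change: index 0, 12 -> 77
gcd of the OTHER numbers (without index 0): gcd([42, 30, 21]) = 3
New gcd = gcd(g_others, new_val) = gcd(3, 77) = 1

Answer: 1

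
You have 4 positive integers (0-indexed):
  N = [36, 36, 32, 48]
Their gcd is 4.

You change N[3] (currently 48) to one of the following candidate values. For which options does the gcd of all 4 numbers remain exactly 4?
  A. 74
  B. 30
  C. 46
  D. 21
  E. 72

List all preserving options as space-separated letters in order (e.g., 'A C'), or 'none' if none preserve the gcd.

Answer: E

Derivation:
Old gcd = 4; gcd of others (without N[3]) = 4
New gcd for candidate v: gcd(4, v). Preserves old gcd iff gcd(4, v) = 4.
  Option A: v=74, gcd(4,74)=2 -> changes
  Option B: v=30, gcd(4,30)=2 -> changes
  Option C: v=46, gcd(4,46)=2 -> changes
  Option D: v=21, gcd(4,21)=1 -> changes
  Option E: v=72, gcd(4,72)=4 -> preserves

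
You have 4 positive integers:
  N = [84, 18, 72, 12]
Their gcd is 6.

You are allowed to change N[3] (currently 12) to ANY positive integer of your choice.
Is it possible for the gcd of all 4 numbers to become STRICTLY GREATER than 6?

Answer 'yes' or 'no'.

Answer: no

Derivation:
Current gcd = 6
gcd of all OTHER numbers (without N[3]=12): gcd([84, 18, 72]) = 6
The new gcd after any change is gcd(6, new_value).
This can be at most 6.
Since 6 = old gcd 6, the gcd can only stay the same or decrease.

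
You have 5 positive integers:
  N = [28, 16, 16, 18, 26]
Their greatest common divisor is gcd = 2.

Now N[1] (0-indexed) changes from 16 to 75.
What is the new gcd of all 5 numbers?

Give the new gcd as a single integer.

Answer: 1

Derivation:
Numbers: [28, 16, 16, 18, 26], gcd = 2
Change: index 1, 16 -> 75
gcd of the OTHER numbers (without index 1): gcd([28, 16, 18, 26]) = 2
New gcd = gcd(g_others, new_val) = gcd(2, 75) = 1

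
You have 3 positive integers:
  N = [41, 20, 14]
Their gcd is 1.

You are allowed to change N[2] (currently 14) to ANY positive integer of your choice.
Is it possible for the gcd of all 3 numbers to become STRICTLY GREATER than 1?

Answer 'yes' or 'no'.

Current gcd = 1
gcd of all OTHER numbers (without N[2]=14): gcd([41, 20]) = 1
The new gcd after any change is gcd(1, new_value).
This can be at most 1.
Since 1 = old gcd 1, the gcd can only stay the same or decrease.

Answer: no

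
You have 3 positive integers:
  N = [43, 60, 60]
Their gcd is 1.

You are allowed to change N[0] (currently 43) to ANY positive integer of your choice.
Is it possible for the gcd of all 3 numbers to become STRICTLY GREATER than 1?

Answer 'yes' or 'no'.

Answer: yes

Derivation:
Current gcd = 1
gcd of all OTHER numbers (without N[0]=43): gcd([60, 60]) = 60
The new gcd after any change is gcd(60, new_value).
This can be at most 60.
Since 60 > old gcd 1, the gcd CAN increase (e.g., set N[0] = 60).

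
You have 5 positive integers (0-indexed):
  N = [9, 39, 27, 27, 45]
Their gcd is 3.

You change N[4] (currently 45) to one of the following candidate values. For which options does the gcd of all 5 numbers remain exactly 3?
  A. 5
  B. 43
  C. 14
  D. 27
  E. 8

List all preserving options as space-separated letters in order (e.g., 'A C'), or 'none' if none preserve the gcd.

Answer: D

Derivation:
Old gcd = 3; gcd of others (without N[4]) = 3
New gcd for candidate v: gcd(3, v). Preserves old gcd iff gcd(3, v) = 3.
  Option A: v=5, gcd(3,5)=1 -> changes
  Option B: v=43, gcd(3,43)=1 -> changes
  Option C: v=14, gcd(3,14)=1 -> changes
  Option D: v=27, gcd(3,27)=3 -> preserves
  Option E: v=8, gcd(3,8)=1 -> changes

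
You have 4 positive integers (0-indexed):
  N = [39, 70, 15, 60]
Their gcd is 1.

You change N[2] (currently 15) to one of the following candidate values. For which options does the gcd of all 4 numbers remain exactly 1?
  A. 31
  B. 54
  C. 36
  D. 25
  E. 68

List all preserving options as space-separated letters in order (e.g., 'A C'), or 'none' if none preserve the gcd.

Old gcd = 1; gcd of others (without N[2]) = 1
New gcd for candidate v: gcd(1, v). Preserves old gcd iff gcd(1, v) = 1.
  Option A: v=31, gcd(1,31)=1 -> preserves
  Option B: v=54, gcd(1,54)=1 -> preserves
  Option C: v=36, gcd(1,36)=1 -> preserves
  Option D: v=25, gcd(1,25)=1 -> preserves
  Option E: v=68, gcd(1,68)=1 -> preserves

Answer: A B C D E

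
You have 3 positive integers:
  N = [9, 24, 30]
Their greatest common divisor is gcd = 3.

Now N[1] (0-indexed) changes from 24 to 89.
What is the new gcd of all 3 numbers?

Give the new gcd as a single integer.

Numbers: [9, 24, 30], gcd = 3
Change: index 1, 24 -> 89
gcd of the OTHER numbers (without index 1): gcd([9, 30]) = 3
New gcd = gcd(g_others, new_val) = gcd(3, 89) = 1

Answer: 1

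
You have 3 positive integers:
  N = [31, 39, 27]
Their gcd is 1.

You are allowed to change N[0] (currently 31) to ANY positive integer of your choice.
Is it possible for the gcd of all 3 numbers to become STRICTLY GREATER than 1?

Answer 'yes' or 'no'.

Current gcd = 1
gcd of all OTHER numbers (without N[0]=31): gcd([39, 27]) = 3
The new gcd after any change is gcd(3, new_value).
This can be at most 3.
Since 3 > old gcd 1, the gcd CAN increase (e.g., set N[0] = 3).

Answer: yes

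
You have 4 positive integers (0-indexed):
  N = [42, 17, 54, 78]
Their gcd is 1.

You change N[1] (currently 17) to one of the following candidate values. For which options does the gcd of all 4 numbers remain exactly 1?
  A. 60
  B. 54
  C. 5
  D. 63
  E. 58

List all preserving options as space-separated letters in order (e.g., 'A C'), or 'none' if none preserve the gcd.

Answer: C

Derivation:
Old gcd = 1; gcd of others (without N[1]) = 6
New gcd for candidate v: gcd(6, v). Preserves old gcd iff gcd(6, v) = 1.
  Option A: v=60, gcd(6,60)=6 -> changes
  Option B: v=54, gcd(6,54)=6 -> changes
  Option C: v=5, gcd(6,5)=1 -> preserves
  Option D: v=63, gcd(6,63)=3 -> changes
  Option E: v=58, gcd(6,58)=2 -> changes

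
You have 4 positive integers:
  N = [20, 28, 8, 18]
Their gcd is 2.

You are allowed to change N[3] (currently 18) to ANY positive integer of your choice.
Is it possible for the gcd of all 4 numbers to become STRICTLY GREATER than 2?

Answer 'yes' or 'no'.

Current gcd = 2
gcd of all OTHER numbers (without N[3]=18): gcd([20, 28, 8]) = 4
The new gcd after any change is gcd(4, new_value).
This can be at most 4.
Since 4 > old gcd 2, the gcd CAN increase (e.g., set N[3] = 4).

Answer: yes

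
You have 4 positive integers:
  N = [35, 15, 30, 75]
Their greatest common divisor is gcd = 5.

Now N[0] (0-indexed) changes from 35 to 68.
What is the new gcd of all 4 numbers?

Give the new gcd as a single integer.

Numbers: [35, 15, 30, 75], gcd = 5
Change: index 0, 35 -> 68
gcd of the OTHER numbers (without index 0): gcd([15, 30, 75]) = 15
New gcd = gcd(g_others, new_val) = gcd(15, 68) = 1

Answer: 1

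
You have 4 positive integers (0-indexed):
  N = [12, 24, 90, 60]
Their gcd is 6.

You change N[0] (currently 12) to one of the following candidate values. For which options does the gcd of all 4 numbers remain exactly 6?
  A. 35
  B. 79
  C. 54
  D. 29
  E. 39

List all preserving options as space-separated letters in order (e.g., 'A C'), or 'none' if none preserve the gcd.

Old gcd = 6; gcd of others (without N[0]) = 6
New gcd for candidate v: gcd(6, v). Preserves old gcd iff gcd(6, v) = 6.
  Option A: v=35, gcd(6,35)=1 -> changes
  Option B: v=79, gcd(6,79)=1 -> changes
  Option C: v=54, gcd(6,54)=6 -> preserves
  Option D: v=29, gcd(6,29)=1 -> changes
  Option E: v=39, gcd(6,39)=3 -> changes

Answer: C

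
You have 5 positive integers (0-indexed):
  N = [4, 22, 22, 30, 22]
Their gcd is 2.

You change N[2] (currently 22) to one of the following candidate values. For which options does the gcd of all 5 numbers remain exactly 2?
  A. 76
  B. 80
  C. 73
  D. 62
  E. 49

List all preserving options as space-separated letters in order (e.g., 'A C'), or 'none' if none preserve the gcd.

Old gcd = 2; gcd of others (without N[2]) = 2
New gcd for candidate v: gcd(2, v). Preserves old gcd iff gcd(2, v) = 2.
  Option A: v=76, gcd(2,76)=2 -> preserves
  Option B: v=80, gcd(2,80)=2 -> preserves
  Option C: v=73, gcd(2,73)=1 -> changes
  Option D: v=62, gcd(2,62)=2 -> preserves
  Option E: v=49, gcd(2,49)=1 -> changes

Answer: A B D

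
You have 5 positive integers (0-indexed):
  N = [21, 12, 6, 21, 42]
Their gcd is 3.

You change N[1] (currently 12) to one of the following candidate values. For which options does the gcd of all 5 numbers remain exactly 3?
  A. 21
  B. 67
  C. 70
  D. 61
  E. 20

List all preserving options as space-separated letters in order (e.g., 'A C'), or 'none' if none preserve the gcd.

Answer: A

Derivation:
Old gcd = 3; gcd of others (without N[1]) = 3
New gcd for candidate v: gcd(3, v). Preserves old gcd iff gcd(3, v) = 3.
  Option A: v=21, gcd(3,21)=3 -> preserves
  Option B: v=67, gcd(3,67)=1 -> changes
  Option C: v=70, gcd(3,70)=1 -> changes
  Option D: v=61, gcd(3,61)=1 -> changes
  Option E: v=20, gcd(3,20)=1 -> changes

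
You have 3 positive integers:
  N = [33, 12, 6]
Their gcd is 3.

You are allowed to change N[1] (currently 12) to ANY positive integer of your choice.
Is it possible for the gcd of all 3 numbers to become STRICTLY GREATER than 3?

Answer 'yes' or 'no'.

Answer: no

Derivation:
Current gcd = 3
gcd of all OTHER numbers (without N[1]=12): gcd([33, 6]) = 3
The new gcd after any change is gcd(3, new_value).
This can be at most 3.
Since 3 = old gcd 3, the gcd can only stay the same or decrease.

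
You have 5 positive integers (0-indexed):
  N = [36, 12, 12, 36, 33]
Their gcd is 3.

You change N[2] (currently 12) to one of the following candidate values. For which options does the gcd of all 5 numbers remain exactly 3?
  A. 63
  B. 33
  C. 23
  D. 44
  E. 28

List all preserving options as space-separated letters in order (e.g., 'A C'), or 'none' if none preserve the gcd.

Answer: A B

Derivation:
Old gcd = 3; gcd of others (without N[2]) = 3
New gcd for candidate v: gcd(3, v). Preserves old gcd iff gcd(3, v) = 3.
  Option A: v=63, gcd(3,63)=3 -> preserves
  Option B: v=33, gcd(3,33)=3 -> preserves
  Option C: v=23, gcd(3,23)=1 -> changes
  Option D: v=44, gcd(3,44)=1 -> changes
  Option E: v=28, gcd(3,28)=1 -> changes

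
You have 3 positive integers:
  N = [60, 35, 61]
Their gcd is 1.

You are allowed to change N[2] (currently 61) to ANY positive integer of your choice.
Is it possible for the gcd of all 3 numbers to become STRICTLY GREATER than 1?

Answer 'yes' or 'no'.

Current gcd = 1
gcd of all OTHER numbers (without N[2]=61): gcd([60, 35]) = 5
The new gcd after any change is gcd(5, new_value).
This can be at most 5.
Since 5 > old gcd 1, the gcd CAN increase (e.g., set N[2] = 5).

Answer: yes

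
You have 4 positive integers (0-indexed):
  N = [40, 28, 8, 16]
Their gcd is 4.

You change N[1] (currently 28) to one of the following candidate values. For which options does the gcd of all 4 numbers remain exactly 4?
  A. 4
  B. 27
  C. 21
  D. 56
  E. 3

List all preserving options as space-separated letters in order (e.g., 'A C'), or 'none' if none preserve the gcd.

Answer: A

Derivation:
Old gcd = 4; gcd of others (without N[1]) = 8
New gcd for candidate v: gcd(8, v). Preserves old gcd iff gcd(8, v) = 4.
  Option A: v=4, gcd(8,4)=4 -> preserves
  Option B: v=27, gcd(8,27)=1 -> changes
  Option C: v=21, gcd(8,21)=1 -> changes
  Option D: v=56, gcd(8,56)=8 -> changes
  Option E: v=3, gcd(8,3)=1 -> changes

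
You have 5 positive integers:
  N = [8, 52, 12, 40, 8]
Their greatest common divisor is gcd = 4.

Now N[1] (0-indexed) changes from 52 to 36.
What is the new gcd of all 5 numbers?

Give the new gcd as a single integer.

Numbers: [8, 52, 12, 40, 8], gcd = 4
Change: index 1, 52 -> 36
gcd of the OTHER numbers (without index 1): gcd([8, 12, 40, 8]) = 4
New gcd = gcd(g_others, new_val) = gcd(4, 36) = 4

Answer: 4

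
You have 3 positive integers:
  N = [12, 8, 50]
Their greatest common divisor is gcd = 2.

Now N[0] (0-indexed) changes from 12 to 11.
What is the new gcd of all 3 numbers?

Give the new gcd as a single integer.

Numbers: [12, 8, 50], gcd = 2
Change: index 0, 12 -> 11
gcd of the OTHER numbers (without index 0): gcd([8, 50]) = 2
New gcd = gcd(g_others, new_val) = gcd(2, 11) = 1

Answer: 1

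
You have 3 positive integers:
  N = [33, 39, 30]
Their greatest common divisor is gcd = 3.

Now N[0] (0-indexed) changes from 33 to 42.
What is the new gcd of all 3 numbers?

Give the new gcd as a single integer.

Numbers: [33, 39, 30], gcd = 3
Change: index 0, 33 -> 42
gcd of the OTHER numbers (without index 0): gcd([39, 30]) = 3
New gcd = gcd(g_others, new_val) = gcd(3, 42) = 3

Answer: 3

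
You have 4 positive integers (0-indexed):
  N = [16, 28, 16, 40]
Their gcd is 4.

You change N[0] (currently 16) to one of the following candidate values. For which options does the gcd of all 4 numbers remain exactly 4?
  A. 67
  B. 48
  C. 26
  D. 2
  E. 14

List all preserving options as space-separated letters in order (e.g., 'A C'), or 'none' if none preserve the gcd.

Old gcd = 4; gcd of others (without N[0]) = 4
New gcd for candidate v: gcd(4, v). Preserves old gcd iff gcd(4, v) = 4.
  Option A: v=67, gcd(4,67)=1 -> changes
  Option B: v=48, gcd(4,48)=4 -> preserves
  Option C: v=26, gcd(4,26)=2 -> changes
  Option D: v=2, gcd(4,2)=2 -> changes
  Option E: v=14, gcd(4,14)=2 -> changes

Answer: B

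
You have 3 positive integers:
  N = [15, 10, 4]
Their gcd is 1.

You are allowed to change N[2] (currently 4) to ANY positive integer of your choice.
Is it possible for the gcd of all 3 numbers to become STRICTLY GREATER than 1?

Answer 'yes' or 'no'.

Answer: yes

Derivation:
Current gcd = 1
gcd of all OTHER numbers (without N[2]=4): gcd([15, 10]) = 5
The new gcd after any change is gcd(5, new_value).
This can be at most 5.
Since 5 > old gcd 1, the gcd CAN increase (e.g., set N[2] = 5).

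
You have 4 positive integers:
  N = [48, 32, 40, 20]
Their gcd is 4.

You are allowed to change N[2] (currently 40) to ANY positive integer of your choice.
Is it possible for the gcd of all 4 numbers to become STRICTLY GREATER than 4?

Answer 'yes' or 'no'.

Answer: no

Derivation:
Current gcd = 4
gcd of all OTHER numbers (without N[2]=40): gcd([48, 32, 20]) = 4
The new gcd after any change is gcd(4, new_value).
This can be at most 4.
Since 4 = old gcd 4, the gcd can only stay the same or decrease.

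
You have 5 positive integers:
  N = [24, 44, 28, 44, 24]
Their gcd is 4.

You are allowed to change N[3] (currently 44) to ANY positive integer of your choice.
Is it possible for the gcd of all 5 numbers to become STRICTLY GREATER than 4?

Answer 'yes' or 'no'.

Current gcd = 4
gcd of all OTHER numbers (without N[3]=44): gcd([24, 44, 28, 24]) = 4
The new gcd after any change is gcd(4, new_value).
This can be at most 4.
Since 4 = old gcd 4, the gcd can only stay the same or decrease.

Answer: no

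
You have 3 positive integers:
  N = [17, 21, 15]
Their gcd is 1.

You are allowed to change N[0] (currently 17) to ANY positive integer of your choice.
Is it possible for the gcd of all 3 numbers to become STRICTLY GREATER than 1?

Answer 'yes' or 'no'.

Answer: yes

Derivation:
Current gcd = 1
gcd of all OTHER numbers (without N[0]=17): gcd([21, 15]) = 3
The new gcd after any change is gcd(3, new_value).
This can be at most 3.
Since 3 > old gcd 1, the gcd CAN increase (e.g., set N[0] = 3).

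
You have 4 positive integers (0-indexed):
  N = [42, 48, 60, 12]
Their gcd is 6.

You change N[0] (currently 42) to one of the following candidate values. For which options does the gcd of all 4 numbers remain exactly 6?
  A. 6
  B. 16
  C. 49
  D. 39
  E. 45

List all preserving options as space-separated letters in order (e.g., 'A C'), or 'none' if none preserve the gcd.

Old gcd = 6; gcd of others (without N[0]) = 12
New gcd for candidate v: gcd(12, v). Preserves old gcd iff gcd(12, v) = 6.
  Option A: v=6, gcd(12,6)=6 -> preserves
  Option B: v=16, gcd(12,16)=4 -> changes
  Option C: v=49, gcd(12,49)=1 -> changes
  Option D: v=39, gcd(12,39)=3 -> changes
  Option E: v=45, gcd(12,45)=3 -> changes

Answer: A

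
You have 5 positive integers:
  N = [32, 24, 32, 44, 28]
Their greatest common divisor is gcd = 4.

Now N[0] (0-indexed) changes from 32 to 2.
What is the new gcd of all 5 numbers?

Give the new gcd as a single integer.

Answer: 2

Derivation:
Numbers: [32, 24, 32, 44, 28], gcd = 4
Change: index 0, 32 -> 2
gcd of the OTHER numbers (without index 0): gcd([24, 32, 44, 28]) = 4
New gcd = gcd(g_others, new_val) = gcd(4, 2) = 2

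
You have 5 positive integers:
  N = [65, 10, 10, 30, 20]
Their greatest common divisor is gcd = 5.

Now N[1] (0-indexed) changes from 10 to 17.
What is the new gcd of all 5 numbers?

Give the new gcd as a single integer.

Answer: 1

Derivation:
Numbers: [65, 10, 10, 30, 20], gcd = 5
Change: index 1, 10 -> 17
gcd of the OTHER numbers (without index 1): gcd([65, 10, 30, 20]) = 5
New gcd = gcd(g_others, new_val) = gcd(5, 17) = 1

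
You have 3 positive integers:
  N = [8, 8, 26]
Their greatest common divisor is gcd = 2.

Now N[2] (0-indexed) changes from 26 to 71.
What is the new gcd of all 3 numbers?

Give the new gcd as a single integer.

Answer: 1

Derivation:
Numbers: [8, 8, 26], gcd = 2
Change: index 2, 26 -> 71
gcd of the OTHER numbers (without index 2): gcd([8, 8]) = 8
New gcd = gcd(g_others, new_val) = gcd(8, 71) = 1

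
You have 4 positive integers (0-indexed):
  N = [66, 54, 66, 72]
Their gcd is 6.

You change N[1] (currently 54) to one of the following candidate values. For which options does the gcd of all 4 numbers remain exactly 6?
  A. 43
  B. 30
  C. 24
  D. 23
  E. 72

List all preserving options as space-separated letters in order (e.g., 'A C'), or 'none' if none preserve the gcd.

Answer: B C E

Derivation:
Old gcd = 6; gcd of others (without N[1]) = 6
New gcd for candidate v: gcd(6, v). Preserves old gcd iff gcd(6, v) = 6.
  Option A: v=43, gcd(6,43)=1 -> changes
  Option B: v=30, gcd(6,30)=6 -> preserves
  Option C: v=24, gcd(6,24)=6 -> preserves
  Option D: v=23, gcd(6,23)=1 -> changes
  Option E: v=72, gcd(6,72)=6 -> preserves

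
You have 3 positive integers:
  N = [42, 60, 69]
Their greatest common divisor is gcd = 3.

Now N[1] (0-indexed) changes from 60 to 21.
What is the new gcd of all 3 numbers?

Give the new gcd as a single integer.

Answer: 3

Derivation:
Numbers: [42, 60, 69], gcd = 3
Change: index 1, 60 -> 21
gcd of the OTHER numbers (without index 1): gcd([42, 69]) = 3
New gcd = gcd(g_others, new_val) = gcd(3, 21) = 3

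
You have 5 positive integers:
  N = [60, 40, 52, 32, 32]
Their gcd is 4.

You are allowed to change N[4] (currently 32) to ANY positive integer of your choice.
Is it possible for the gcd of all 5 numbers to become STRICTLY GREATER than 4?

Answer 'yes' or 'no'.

Current gcd = 4
gcd of all OTHER numbers (without N[4]=32): gcd([60, 40, 52, 32]) = 4
The new gcd after any change is gcd(4, new_value).
This can be at most 4.
Since 4 = old gcd 4, the gcd can only stay the same or decrease.

Answer: no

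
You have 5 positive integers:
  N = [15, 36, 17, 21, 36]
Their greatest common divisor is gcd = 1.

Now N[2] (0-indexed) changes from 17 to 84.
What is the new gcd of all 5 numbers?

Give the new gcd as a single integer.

Answer: 3

Derivation:
Numbers: [15, 36, 17, 21, 36], gcd = 1
Change: index 2, 17 -> 84
gcd of the OTHER numbers (without index 2): gcd([15, 36, 21, 36]) = 3
New gcd = gcd(g_others, new_val) = gcd(3, 84) = 3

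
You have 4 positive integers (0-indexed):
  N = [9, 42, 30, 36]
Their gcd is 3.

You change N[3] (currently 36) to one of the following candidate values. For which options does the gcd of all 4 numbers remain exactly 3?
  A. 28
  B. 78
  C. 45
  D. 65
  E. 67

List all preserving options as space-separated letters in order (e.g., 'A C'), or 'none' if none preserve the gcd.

Answer: B C

Derivation:
Old gcd = 3; gcd of others (without N[3]) = 3
New gcd for candidate v: gcd(3, v). Preserves old gcd iff gcd(3, v) = 3.
  Option A: v=28, gcd(3,28)=1 -> changes
  Option B: v=78, gcd(3,78)=3 -> preserves
  Option C: v=45, gcd(3,45)=3 -> preserves
  Option D: v=65, gcd(3,65)=1 -> changes
  Option E: v=67, gcd(3,67)=1 -> changes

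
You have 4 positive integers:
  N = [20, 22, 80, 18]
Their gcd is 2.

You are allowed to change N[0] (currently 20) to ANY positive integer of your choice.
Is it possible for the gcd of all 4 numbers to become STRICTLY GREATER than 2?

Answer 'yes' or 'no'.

Answer: no

Derivation:
Current gcd = 2
gcd of all OTHER numbers (without N[0]=20): gcd([22, 80, 18]) = 2
The new gcd after any change is gcd(2, new_value).
This can be at most 2.
Since 2 = old gcd 2, the gcd can only stay the same or decrease.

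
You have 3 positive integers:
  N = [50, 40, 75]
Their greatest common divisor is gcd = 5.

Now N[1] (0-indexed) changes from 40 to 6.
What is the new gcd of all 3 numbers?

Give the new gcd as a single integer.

Answer: 1

Derivation:
Numbers: [50, 40, 75], gcd = 5
Change: index 1, 40 -> 6
gcd of the OTHER numbers (without index 1): gcd([50, 75]) = 25
New gcd = gcd(g_others, new_val) = gcd(25, 6) = 1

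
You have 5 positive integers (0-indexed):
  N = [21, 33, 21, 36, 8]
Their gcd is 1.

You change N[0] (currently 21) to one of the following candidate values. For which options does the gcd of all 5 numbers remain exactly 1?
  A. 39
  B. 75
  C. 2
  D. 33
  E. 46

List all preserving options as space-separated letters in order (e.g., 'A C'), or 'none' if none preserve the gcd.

Old gcd = 1; gcd of others (without N[0]) = 1
New gcd for candidate v: gcd(1, v). Preserves old gcd iff gcd(1, v) = 1.
  Option A: v=39, gcd(1,39)=1 -> preserves
  Option B: v=75, gcd(1,75)=1 -> preserves
  Option C: v=2, gcd(1,2)=1 -> preserves
  Option D: v=33, gcd(1,33)=1 -> preserves
  Option E: v=46, gcd(1,46)=1 -> preserves

Answer: A B C D E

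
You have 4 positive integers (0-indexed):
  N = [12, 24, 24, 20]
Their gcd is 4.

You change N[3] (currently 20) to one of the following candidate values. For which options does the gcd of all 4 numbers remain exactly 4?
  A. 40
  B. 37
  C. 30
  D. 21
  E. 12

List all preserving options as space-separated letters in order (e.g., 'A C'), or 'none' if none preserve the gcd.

Old gcd = 4; gcd of others (without N[3]) = 12
New gcd for candidate v: gcd(12, v). Preserves old gcd iff gcd(12, v) = 4.
  Option A: v=40, gcd(12,40)=4 -> preserves
  Option B: v=37, gcd(12,37)=1 -> changes
  Option C: v=30, gcd(12,30)=6 -> changes
  Option D: v=21, gcd(12,21)=3 -> changes
  Option E: v=12, gcd(12,12)=12 -> changes

Answer: A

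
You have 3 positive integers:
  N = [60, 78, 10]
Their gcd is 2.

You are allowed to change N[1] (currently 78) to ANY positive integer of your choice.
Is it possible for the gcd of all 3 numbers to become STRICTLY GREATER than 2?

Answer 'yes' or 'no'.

Current gcd = 2
gcd of all OTHER numbers (without N[1]=78): gcd([60, 10]) = 10
The new gcd after any change is gcd(10, new_value).
This can be at most 10.
Since 10 > old gcd 2, the gcd CAN increase (e.g., set N[1] = 10).

Answer: yes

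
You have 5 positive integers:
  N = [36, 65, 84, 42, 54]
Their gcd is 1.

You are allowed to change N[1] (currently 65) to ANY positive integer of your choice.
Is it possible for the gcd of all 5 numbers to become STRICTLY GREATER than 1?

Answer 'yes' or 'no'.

Current gcd = 1
gcd of all OTHER numbers (without N[1]=65): gcd([36, 84, 42, 54]) = 6
The new gcd after any change is gcd(6, new_value).
This can be at most 6.
Since 6 > old gcd 1, the gcd CAN increase (e.g., set N[1] = 6).

Answer: yes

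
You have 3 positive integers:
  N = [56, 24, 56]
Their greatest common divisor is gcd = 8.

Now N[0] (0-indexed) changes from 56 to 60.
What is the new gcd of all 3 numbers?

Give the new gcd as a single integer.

Answer: 4

Derivation:
Numbers: [56, 24, 56], gcd = 8
Change: index 0, 56 -> 60
gcd of the OTHER numbers (without index 0): gcd([24, 56]) = 8
New gcd = gcd(g_others, new_val) = gcd(8, 60) = 4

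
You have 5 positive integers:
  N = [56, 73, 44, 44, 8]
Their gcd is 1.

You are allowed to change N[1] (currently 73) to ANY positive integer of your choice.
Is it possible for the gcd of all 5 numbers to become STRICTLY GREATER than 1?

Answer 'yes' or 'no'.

Answer: yes

Derivation:
Current gcd = 1
gcd of all OTHER numbers (without N[1]=73): gcd([56, 44, 44, 8]) = 4
The new gcd after any change is gcd(4, new_value).
This can be at most 4.
Since 4 > old gcd 1, the gcd CAN increase (e.g., set N[1] = 4).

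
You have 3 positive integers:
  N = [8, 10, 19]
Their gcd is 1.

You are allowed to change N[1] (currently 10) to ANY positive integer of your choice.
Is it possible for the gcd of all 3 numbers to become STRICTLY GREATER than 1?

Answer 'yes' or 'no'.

Answer: no

Derivation:
Current gcd = 1
gcd of all OTHER numbers (without N[1]=10): gcd([8, 19]) = 1
The new gcd after any change is gcd(1, new_value).
This can be at most 1.
Since 1 = old gcd 1, the gcd can only stay the same or decrease.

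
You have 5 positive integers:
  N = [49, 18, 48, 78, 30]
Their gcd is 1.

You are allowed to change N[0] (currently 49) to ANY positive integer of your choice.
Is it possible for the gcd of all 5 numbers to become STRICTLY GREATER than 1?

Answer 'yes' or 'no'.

Answer: yes

Derivation:
Current gcd = 1
gcd of all OTHER numbers (without N[0]=49): gcd([18, 48, 78, 30]) = 6
The new gcd after any change is gcd(6, new_value).
This can be at most 6.
Since 6 > old gcd 1, the gcd CAN increase (e.g., set N[0] = 6).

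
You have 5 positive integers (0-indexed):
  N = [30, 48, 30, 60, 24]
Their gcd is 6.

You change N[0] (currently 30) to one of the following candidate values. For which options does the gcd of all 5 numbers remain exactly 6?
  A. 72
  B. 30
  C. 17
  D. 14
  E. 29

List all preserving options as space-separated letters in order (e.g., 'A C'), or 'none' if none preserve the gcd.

Old gcd = 6; gcd of others (without N[0]) = 6
New gcd for candidate v: gcd(6, v). Preserves old gcd iff gcd(6, v) = 6.
  Option A: v=72, gcd(6,72)=6 -> preserves
  Option B: v=30, gcd(6,30)=6 -> preserves
  Option C: v=17, gcd(6,17)=1 -> changes
  Option D: v=14, gcd(6,14)=2 -> changes
  Option E: v=29, gcd(6,29)=1 -> changes

Answer: A B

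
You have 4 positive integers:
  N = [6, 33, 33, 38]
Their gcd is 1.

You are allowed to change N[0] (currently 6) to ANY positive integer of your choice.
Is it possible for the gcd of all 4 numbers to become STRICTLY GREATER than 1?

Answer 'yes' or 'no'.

Current gcd = 1
gcd of all OTHER numbers (without N[0]=6): gcd([33, 33, 38]) = 1
The new gcd after any change is gcd(1, new_value).
This can be at most 1.
Since 1 = old gcd 1, the gcd can only stay the same or decrease.

Answer: no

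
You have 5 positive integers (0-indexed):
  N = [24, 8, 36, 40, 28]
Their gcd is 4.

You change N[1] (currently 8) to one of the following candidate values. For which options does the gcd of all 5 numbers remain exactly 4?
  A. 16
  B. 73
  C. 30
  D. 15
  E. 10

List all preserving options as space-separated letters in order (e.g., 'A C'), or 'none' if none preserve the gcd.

Old gcd = 4; gcd of others (without N[1]) = 4
New gcd for candidate v: gcd(4, v). Preserves old gcd iff gcd(4, v) = 4.
  Option A: v=16, gcd(4,16)=4 -> preserves
  Option B: v=73, gcd(4,73)=1 -> changes
  Option C: v=30, gcd(4,30)=2 -> changes
  Option D: v=15, gcd(4,15)=1 -> changes
  Option E: v=10, gcd(4,10)=2 -> changes

Answer: A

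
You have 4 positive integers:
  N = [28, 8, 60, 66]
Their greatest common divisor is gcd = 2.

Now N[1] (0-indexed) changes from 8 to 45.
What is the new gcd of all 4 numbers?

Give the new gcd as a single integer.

Numbers: [28, 8, 60, 66], gcd = 2
Change: index 1, 8 -> 45
gcd of the OTHER numbers (without index 1): gcd([28, 60, 66]) = 2
New gcd = gcd(g_others, new_val) = gcd(2, 45) = 1

Answer: 1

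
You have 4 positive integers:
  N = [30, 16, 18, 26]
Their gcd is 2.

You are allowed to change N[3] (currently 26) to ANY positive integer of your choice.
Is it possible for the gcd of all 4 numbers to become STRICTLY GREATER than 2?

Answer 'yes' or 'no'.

Answer: no

Derivation:
Current gcd = 2
gcd of all OTHER numbers (without N[3]=26): gcd([30, 16, 18]) = 2
The new gcd after any change is gcd(2, new_value).
This can be at most 2.
Since 2 = old gcd 2, the gcd can only stay the same or decrease.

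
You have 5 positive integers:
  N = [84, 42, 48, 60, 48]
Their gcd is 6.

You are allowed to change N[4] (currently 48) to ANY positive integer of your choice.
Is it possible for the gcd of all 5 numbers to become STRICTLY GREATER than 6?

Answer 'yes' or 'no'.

Current gcd = 6
gcd of all OTHER numbers (without N[4]=48): gcd([84, 42, 48, 60]) = 6
The new gcd after any change is gcd(6, new_value).
This can be at most 6.
Since 6 = old gcd 6, the gcd can only stay the same or decrease.

Answer: no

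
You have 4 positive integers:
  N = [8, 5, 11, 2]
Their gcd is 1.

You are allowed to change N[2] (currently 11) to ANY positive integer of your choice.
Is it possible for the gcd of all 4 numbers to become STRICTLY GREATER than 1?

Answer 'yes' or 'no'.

Current gcd = 1
gcd of all OTHER numbers (without N[2]=11): gcd([8, 5, 2]) = 1
The new gcd after any change is gcd(1, new_value).
This can be at most 1.
Since 1 = old gcd 1, the gcd can only stay the same or decrease.

Answer: no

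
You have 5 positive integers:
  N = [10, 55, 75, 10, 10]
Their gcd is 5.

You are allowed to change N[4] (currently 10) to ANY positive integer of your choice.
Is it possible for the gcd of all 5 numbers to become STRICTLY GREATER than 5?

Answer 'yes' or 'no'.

Answer: no

Derivation:
Current gcd = 5
gcd of all OTHER numbers (without N[4]=10): gcd([10, 55, 75, 10]) = 5
The new gcd after any change is gcd(5, new_value).
This can be at most 5.
Since 5 = old gcd 5, the gcd can only stay the same or decrease.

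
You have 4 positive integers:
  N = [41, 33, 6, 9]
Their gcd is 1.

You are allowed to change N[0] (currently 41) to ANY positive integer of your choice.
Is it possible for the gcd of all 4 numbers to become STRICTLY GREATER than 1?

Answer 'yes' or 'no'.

Answer: yes

Derivation:
Current gcd = 1
gcd of all OTHER numbers (without N[0]=41): gcd([33, 6, 9]) = 3
The new gcd after any change is gcd(3, new_value).
This can be at most 3.
Since 3 > old gcd 1, the gcd CAN increase (e.g., set N[0] = 3).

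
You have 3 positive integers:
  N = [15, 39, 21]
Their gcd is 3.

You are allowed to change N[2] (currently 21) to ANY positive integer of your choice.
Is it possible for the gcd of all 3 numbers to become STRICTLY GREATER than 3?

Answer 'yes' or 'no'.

Current gcd = 3
gcd of all OTHER numbers (without N[2]=21): gcd([15, 39]) = 3
The new gcd after any change is gcd(3, new_value).
This can be at most 3.
Since 3 = old gcd 3, the gcd can only stay the same or decrease.

Answer: no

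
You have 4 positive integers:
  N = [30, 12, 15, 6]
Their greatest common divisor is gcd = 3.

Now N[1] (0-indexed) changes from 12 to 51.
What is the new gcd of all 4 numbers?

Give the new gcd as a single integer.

Numbers: [30, 12, 15, 6], gcd = 3
Change: index 1, 12 -> 51
gcd of the OTHER numbers (without index 1): gcd([30, 15, 6]) = 3
New gcd = gcd(g_others, new_val) = gcd(3, 51) = 3

Answer: 3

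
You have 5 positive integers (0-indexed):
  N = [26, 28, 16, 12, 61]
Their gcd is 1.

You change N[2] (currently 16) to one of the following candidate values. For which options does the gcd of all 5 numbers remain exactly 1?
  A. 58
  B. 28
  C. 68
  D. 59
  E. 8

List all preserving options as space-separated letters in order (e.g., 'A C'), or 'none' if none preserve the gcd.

Answer: A B C D E

Derivation:
Old gcd = 1; gcd of others (without N[2]) = 1
New gcd for candidate v: gcd(1, v). Preserves old gcd iff gcd(1, v) = 1.
  Option A: v=58, gcd(1,58)=1 -> preserves
  Option B: v=28, gcd(1,28)=1 -> preserves
  Option C: v=68, gcd(1,68)=1 -> preserves
  Option D: v=59, gcd(1,59)=1 -> preserves
  Option E: v=8, gcd(1,8)=1 -> preserves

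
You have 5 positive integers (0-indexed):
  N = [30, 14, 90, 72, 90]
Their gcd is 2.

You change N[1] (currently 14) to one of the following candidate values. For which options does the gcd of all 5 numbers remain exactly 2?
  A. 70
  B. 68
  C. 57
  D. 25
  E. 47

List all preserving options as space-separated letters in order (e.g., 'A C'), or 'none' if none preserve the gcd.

Answer: A B

Derivation:
Old gcd = 2; gcd of others (without N[1]) = 6
New gcd for candidate v: gcd(6, v). Preserves old gcd iff gcd(6, v) = 2.
  Option A: v=70, gcd(6,70)=2 -> preserves
  Option B: v=68, gcd(6,68)=2 -> preserves
  Option C: v=57, gcd(6,57)=3 -> changes
  Option D: v=25, gcd(6,25)=1 -> changes
  Option E: v=47, gcd(6,47)=1 -> changes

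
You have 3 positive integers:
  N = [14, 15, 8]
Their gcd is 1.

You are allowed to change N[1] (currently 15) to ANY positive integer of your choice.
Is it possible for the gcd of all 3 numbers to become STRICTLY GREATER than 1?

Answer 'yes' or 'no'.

Current gcd = 1
gcd of all OTHER numbers (without N[1]=15): gcd([14, 8]) = 2
The new gcd after any change is gcd(2, new_value).
This can be at most 2.
Since 2 > old gcd 1, the gcd CAN increase (e.g., set N[1] = 2).

Answer: yes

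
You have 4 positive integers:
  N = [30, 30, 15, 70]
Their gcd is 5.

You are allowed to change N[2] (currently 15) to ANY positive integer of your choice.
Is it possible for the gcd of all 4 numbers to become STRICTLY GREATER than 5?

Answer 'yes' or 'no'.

Current gcd = 5
gcd of all OTHER numbers (without N[2]=15): gcd([30, 30, 70]) = 10
The new gcd after any change is gcd(10, new_value).
This can be at most 10.
Since 10 > old gcd 5, the gcd CAN increase (e.g., set N[2] = 10).

Answer: yes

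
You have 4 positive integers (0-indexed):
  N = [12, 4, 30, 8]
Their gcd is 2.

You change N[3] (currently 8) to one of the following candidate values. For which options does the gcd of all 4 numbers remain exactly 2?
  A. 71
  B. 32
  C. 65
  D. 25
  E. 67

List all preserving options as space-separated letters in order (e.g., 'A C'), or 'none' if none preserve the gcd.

Old gcd = 2; gcd of others (without N[3]) = 2
New gcd for candidate v: gcd(2, v). Preserves old gcd iff gcd(2, v) = 2.
  Option A: v=71, gcd(2,71)=1 -> changes
  Option B: v=32, gcd(2,32)=2 -> preserves
  Option C: v=65, gcd(2,65)=1 -> changes
  Option D: v=25, gcd(2,25)=1 -> changes
  Option E: v=67, gcd(2,67)=1 -> changes

Answer: B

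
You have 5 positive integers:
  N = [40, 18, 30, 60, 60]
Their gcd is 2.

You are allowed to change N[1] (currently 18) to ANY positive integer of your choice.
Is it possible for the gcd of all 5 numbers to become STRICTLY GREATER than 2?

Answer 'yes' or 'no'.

Current gcd = 2
gcd of all OTHER numbers (without N[1]=18): gcd([40, 30, 60, 60]) = 10
The new gcd after any change is gcd(10, new_value).
This can be at most 10.
Since 10 > old gcd 2, the gcd CAN increase (e.g., set N[1] = 10).

Answer: yes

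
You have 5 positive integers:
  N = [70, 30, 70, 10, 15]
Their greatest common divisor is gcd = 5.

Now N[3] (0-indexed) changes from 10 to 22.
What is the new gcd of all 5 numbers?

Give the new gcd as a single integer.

Numbers: [70, 30, 70, 10, 15], gcd = 5
Change: index 3, 10 -> 22
gcd of the OTHER numbers (without index 3): gcd([70, 30, 70, 15]) = 5
New gcd = gcd(g_others, new_val) = gcd(5, 22) = 1

Answer: 1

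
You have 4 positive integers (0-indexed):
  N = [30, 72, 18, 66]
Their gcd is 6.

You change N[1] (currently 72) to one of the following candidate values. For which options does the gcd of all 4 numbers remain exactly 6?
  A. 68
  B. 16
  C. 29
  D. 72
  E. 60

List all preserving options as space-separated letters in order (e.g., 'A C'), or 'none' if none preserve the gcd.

Old gcd = 6; gcd of others (without N[1]) = 6
New gcd for candidate v: gcd(6, v). Preserves old gcd iff gcd(6, v) = 6.
  Option A: v=68, gcd(6,68)=2 -> changes
  Option B: v=16, gcd(6,16)=2 -> changes
  Option C: v=29, gcd(6,29)=1 -> changes
  Option D: v=72, gcd(6,72)=6 -> preserves
  Option E: v=60, gcd(6,60)=6 -> preserves

Answer: D E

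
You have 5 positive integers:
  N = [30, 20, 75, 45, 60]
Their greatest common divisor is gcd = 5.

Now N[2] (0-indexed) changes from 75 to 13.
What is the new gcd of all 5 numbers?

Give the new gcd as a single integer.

Numbers: [30, 20, 75, 45, 60], gcd = 5
Change: index 2, 75 -> 13
gcd of the OTHER numbers (without index 2): gcd([30, 20, 45, 60]) = 5
New gcd = gcd(g_others, new_val) = gcd(5, 13) = 1

Answer: 1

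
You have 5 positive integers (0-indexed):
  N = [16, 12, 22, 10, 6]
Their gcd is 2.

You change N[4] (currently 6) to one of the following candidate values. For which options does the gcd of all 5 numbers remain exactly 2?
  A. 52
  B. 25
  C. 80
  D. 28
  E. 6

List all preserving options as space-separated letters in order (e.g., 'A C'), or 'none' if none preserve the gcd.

Old gcd = 2; gcd of others (without N[4]) = 2
New gcd for candidate v: gcd(2, v). Preserves old gcd iff gcd(2, v) = 2.
  Option A: v=52, gcd(2,52)=2 -> preserves
  Option B: v=25, gcd(2,25)=1 -> changes
  Option C: v=80, gcd(2,80)=2 -> preserves
  Option D: v=28, gcd(2,28)=2 -> preserves
  Option E: v=6, gcd(2,6)=2 -> preserves

Answer: A C D E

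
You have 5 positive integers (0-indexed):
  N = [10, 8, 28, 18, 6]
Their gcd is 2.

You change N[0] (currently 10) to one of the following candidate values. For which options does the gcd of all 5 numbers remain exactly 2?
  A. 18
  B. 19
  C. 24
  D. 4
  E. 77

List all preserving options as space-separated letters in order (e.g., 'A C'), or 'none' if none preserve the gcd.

Old gcd = 2; gcd of others (without N[0]) = 2
New gcd for candidate v: gcd(2, v). Preserves old gcd iff gcd(2, v) = 2.
  Option A: v=18, gcd(2,18)=2 -> preserves
  Option B: v=19, gcd(2,19)=1 -> changes
  Option C: v=24, gcd(2,24)=2 -> preserves
  Option D: v=4, gcd(2,4)=2 -> preserves
  Option E: v=77, gcd(2,77)=1 -> changes

Answer: A C D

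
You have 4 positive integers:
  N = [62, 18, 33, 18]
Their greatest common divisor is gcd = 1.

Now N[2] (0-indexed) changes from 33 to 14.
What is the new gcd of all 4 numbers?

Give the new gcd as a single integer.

Numbers: [62, 18, 33, 18], gcd = 1
Change: index 2, 33 -> 14
gcd of the OTHER numbers (without index 2): gcd([62, 18, 18]) = 2
New gcd = gcd(g_others, new_val) = gcd(2, 14) = 2

Answer: 2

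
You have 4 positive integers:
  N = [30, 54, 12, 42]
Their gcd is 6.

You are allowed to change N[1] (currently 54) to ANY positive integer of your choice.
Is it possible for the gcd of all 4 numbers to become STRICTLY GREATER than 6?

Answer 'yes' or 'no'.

Current gcd = 6
gcd of all OTHER numbers (without N[1]=54): gcd([30, 12, 42]) = 6
The new gcd after any change is gcd(6, new_value).
This can be at most 6.
Since 6 = old gcd 6, the gcd can only stay the same or decrease.

Answer: no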